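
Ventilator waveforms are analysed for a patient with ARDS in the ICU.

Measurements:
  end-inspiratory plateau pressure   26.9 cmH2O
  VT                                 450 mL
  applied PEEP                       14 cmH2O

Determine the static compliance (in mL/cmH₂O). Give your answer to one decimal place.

34.9

Cstat = Vt / (Pplat − PEEP) = 450 / (26.9 − 14) = 450 / 12.9 = 34.884 mL/cmH2O.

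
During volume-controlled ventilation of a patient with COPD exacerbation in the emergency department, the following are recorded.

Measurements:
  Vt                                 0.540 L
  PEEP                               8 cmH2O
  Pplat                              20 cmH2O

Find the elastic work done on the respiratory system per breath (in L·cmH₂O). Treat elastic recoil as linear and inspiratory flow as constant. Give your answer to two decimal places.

3.24

Elastic work ≈ ½ × (Pplat − PEEP) × Vt = 0.5 × (20 − 8) × 0.540 L = 0.5 × 12.0 × 0.540 = 3.24 L·cmH2O.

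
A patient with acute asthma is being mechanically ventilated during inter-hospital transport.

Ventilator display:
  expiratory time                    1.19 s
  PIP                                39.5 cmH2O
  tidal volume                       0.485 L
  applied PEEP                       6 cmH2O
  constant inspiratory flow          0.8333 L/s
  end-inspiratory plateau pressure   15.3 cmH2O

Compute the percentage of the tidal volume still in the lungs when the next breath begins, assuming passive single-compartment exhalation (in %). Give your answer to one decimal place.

45.6

R = (PIP − Pplat)/V̇ = (39.5 − 15.3) / 0.8333 = 24.2/0.8333 = 29.041 cmH2O·s/L.
C = Vt/(Pplat − PEEP) = 485.0 / (15.3 − 6) = 485.0/9.3 = 52.151 mL/cmH2O.
τ = R × C = 29.041 × 0.05215 L/cmH2O = 1.514 s.
Fraction remaining at end-expiration = e^(−Te/τ) = e^(−1.19/1.514) = 0.4557 → 45.57%.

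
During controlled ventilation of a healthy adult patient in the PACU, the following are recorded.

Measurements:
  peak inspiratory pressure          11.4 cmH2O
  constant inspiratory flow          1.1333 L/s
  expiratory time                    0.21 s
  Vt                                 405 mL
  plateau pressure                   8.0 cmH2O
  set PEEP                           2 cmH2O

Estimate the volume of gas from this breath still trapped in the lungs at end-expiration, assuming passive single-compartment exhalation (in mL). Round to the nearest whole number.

R = (PIP − Pplat)/V̇ = (11.4 − 8.0) / 1.1333 = 3.4/1.1333 = 3.0 cmH2O·s/L.
C = Vt/(Pplat − PEEP) = 405.0 / (8.0 − 2) = 405.0/6.0 = 67.5 mL/cmH2O.
τ = R × C = 3.0 × 0.0675 L/cmH2O = 0.2025 s.
Fraction remaining = e^(−Te/τ) = e^(−0.21/0.2025) = 0.3545.
Trapped volume = 405.0 × 0.3545 = 143.57 mL.

144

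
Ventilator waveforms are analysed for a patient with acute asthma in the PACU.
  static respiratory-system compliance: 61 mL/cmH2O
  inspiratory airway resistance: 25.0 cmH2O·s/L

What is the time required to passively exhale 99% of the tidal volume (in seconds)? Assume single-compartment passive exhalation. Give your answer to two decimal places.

τ = R × C = 25.0 × 61 mL/cmH2O = 25.0 × 0.061 L/cmH2O = 1.525 s.
Exhaled fraction f = 1 − e^(−t/τ) → t = −τ·ln(1 − f) = −1.525·ln(0.01) = 7.023 s.

7.02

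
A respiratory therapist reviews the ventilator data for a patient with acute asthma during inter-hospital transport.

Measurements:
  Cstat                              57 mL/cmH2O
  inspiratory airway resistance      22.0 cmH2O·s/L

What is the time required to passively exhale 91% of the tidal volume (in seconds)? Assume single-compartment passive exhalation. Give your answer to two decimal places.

3.02

τ = R × C = 22.0 × 57 mL/cmH2O = 22.0 × 0.057 L/cmH2O = 1.254 s.
Exhaled fraction f = 1 − e^(−t/τ) → t = −τ·ln(1 − f) = −1.254·ln(0.09) = 3.02 s.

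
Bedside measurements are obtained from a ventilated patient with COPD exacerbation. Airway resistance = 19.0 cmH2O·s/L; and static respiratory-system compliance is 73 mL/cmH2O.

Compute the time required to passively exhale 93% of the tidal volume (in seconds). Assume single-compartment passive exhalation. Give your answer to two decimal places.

τ = R × C = 19.0 × 73 mL/cmH2O = 19.0 × 0.073 L/cmH2O = 1.387 s.
Exhaled fraction f = 1 − e^(−t/τ) → t = −τ·ln(1 − f) = −1.387·ln(0.07) = 3.688 s.

3.69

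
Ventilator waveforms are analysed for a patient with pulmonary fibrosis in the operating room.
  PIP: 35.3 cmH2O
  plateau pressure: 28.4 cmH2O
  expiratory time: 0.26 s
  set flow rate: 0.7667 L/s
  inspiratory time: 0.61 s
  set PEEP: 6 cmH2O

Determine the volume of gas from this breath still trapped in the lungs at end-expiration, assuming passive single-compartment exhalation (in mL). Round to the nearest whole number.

Vt = flow × Ti = 0.7667 L/s × 0.61 s × 1000 mL/L = 467.69 mL.
R = (PIP − Pplat)/V̇ = (35.3 − 28.4) / 0.7667 = 6.9/0.7667 = 9.0 cmH2O·s/L.
C = Vt/(Pplat − PEEP) = 467.69 / (28.4 − 6) = 467.69/22.4 = 20.879 mL/cmH2O.
τ = R × C = 9.0 × 0.02088 L/cmH2O = 0.1879 s.
Fraction remaining = e^(−Te/τ) = e^(−0.26/0.1879) = 0.2506.
Trapped volume = 467.69 × 0.2506 = 117.2 mL.

117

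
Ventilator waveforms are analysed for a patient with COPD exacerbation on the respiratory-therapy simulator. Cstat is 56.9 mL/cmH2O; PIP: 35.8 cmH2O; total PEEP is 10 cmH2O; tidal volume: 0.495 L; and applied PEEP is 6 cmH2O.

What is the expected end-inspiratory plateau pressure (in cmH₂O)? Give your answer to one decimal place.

18.7

End-expiratory occlusion gives total PEEP = 10 cmH2O (intrinsic PEEP = 10 − 6 = 4). Use total PEEP for the elastic gradient.
Pplat = PEEPtotal + Vt / Cstat = 10 + 495 / 56.9 = 10 + 8.699 = 18.699 cmH2O.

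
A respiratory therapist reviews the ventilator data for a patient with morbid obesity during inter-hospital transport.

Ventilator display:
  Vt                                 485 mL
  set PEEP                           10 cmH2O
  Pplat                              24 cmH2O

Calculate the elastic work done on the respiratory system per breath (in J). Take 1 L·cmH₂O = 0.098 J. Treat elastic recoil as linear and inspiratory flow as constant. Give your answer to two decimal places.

Elastic work ≈ ½ × (Pplat − PEEP) × Vt = 0.5 × (24 − 10) × 0.485 L = 0.5 × 14.0 × 0.485 = 3.395 L·cmH2O.
× 0.098 J/(L·cmH2O) → 0.3327 J.

0.33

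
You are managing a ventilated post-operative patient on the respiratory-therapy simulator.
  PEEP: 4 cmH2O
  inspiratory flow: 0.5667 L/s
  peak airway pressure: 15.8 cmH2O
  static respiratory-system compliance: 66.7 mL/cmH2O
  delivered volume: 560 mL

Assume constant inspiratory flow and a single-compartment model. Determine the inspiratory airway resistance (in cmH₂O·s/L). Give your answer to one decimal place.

6.0

Equation of motion (constant flow): PIP = Vt/C + R·V̇ + PEEP.
R·V̇ = PIP − Vt/C − PEEP = 15.8 − 560/66.7 − 4 = 15.8 − 8.396 − 4 = 3.404 cmH2O.
R = 3.404 / 0.5667 = 6.007 cmH2O·s/L.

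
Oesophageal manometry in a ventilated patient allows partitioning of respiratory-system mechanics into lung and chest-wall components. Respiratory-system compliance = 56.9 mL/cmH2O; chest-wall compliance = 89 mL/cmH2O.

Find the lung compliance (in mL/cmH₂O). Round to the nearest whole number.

1/CL = 1/Crs − 1/Ccw.
1/CL = 1/56.9 − 1/89 = 0.006339.
CL = 157.75 mL/cmH2O.

158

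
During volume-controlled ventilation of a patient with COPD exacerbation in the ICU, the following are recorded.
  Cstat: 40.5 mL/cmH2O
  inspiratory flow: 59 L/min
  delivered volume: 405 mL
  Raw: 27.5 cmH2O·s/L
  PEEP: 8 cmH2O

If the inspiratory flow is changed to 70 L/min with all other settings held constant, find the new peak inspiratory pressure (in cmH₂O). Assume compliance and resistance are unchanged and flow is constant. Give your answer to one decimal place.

50.1

Flow: 59 L/min ÷ 60 = 0.9833 L/s.
New flow: 70 L/min ÷ 60 = 1.1667 L/s.
PIP = Vt/C + R·V̇ + PEEP (constant-flow equation of motion).
Only the resistive term changes: ΔPIP = R × ΔV̇ = 27.5 × (1.1667 − 0.9833) = 27.5 × 0.1834 = 5.044 cmH2O.
Original PIP = 405/40.5 + 27.5×0.9833 + 8 = 45.041 cmH2O; new PIP = 45.041 + (5.044) = 50.085 cmH2O.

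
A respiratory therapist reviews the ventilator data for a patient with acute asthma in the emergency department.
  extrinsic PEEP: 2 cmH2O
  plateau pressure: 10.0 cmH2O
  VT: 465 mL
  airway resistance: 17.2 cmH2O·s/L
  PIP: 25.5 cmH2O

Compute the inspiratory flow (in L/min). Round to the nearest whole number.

54

flow = (PIP − Pplat) / Raw = (25.5 − 10.0) / 17.2 = 0.9012 L/s × 60 = 54.072 L/min.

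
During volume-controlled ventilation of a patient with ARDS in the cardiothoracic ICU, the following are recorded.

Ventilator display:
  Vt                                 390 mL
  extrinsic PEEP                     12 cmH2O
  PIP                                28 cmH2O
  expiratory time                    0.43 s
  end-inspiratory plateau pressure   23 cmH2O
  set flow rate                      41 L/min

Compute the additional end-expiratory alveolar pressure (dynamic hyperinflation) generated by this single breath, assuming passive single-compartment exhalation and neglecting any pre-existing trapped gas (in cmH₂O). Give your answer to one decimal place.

2.1

Flow: 41 L/min ÷ 60 = 0.6833 L/s.
R = (PIP − Pplat)/V̇ = (28 − 23) / 0.6833 = 5.0/0.6833 = 7.317 cmH2O·s/L.
C = Vt/(Pplat − PEEP) = 390.0 / (23 − 12) = 390.0/11.0 = 35.455 mL/cmH2O.
τ = R × C = 7.317 × 0.03546 L/cmH2O = 0.2595 s.
Fraction remaining = e^(−Te/τ) = e^(−0.43/0.2595) = 0.1907; trapped volume = 390.0 × 0.1907 = 74.373 mL.
Additional alveolar pressure from trapping ≈ V_trapped / C = 74.373 / 35.455 = 2.098 cmH2O.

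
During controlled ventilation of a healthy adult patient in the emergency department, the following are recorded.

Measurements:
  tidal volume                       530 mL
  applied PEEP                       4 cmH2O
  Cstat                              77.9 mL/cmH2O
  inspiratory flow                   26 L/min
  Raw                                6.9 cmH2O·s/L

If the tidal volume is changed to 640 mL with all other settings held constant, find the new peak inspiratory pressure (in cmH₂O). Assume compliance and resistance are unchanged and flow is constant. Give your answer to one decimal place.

Flow: 26 L/min ÷ 60 = 0.4333 L/s.
PIP = Vt/C + R·V̇ + PEEP (constant-flow equation of motion).
Only the elastic term changes: ΔPIP = ΔVt / C = (640 − 530) / 77.9 = 1.412 cmH2O.
Original PIP = 530/77.9 + 6.9×0.4333 + 4 = 13.793 cmH2O; new PIP = 13.793 + (1.412) = 15.205 cmH2O.

15.2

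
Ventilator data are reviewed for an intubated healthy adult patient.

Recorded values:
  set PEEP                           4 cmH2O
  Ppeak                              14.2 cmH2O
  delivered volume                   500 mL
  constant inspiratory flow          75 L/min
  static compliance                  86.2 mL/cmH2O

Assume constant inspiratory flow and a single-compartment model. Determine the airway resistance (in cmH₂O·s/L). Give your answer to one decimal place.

3.5

Flow: 75 L/min ÷ 60 = 1.25 L/s.
Equation of motion (constant flow): PIP = Vt/C + R·V̇ + PEEP.
R·V̇ = PIP − Vt/C − PEEP = 14.2 − 500/86.2 − 4 = 14.2 − 5.8 − 4 = 4.4 cmH2O.
R = 4.4 / 1.25 = 3.52 cmH2O·s/L.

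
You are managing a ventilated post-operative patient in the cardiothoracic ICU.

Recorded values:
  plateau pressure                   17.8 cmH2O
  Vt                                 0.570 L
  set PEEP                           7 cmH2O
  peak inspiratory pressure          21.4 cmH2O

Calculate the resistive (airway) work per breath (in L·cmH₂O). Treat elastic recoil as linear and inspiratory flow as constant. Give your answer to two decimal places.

With constant inspiratory flow the resistive pressure is constant at PIP − Pplat = 21.4 − 17.8 = 3.6 cmH2O, so resistive work = 3.6 × 0.570 = 2.052 L·cmH2O.

2.05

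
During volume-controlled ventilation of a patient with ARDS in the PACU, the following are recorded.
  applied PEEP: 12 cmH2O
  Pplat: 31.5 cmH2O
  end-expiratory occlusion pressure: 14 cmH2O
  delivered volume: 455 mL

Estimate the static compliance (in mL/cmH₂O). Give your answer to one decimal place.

End-expiratory occlusion gives total PEEP = 14 cmH2O (intrinsic PEEP = 14 − 12 = 2). Use total PEEP for the elastic gradient.
Cstat = Vt / (Pplat − PEEPtotal) = 455 / (31.5 − 14) = 455 / 17.5 = 26.0 mL/cmH2O.

26.0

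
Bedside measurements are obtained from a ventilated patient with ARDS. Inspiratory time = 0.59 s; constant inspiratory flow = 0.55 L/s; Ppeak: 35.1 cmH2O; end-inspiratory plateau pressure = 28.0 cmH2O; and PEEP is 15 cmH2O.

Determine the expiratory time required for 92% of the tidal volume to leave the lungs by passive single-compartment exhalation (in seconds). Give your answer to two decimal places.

0.81

Vt = flow × Ti = 0.55 L/s × 0.59 s × 1000 mL/L = 324.5 mL.
R = (PIP − Pplat)/V̇ = (35.1 − 28.0) / 0.55 = 7.1/0.55 = 12.909 cmH2O·s/L.
C = Vt/(Pplat − PEEP) = 324.5 / (28.0 − 15) = 324.5/13.0 = 24.962 mL/cmH2O.
τ = R × C = 12.909 × 0.02496 L/cmH2O = 0.3222 s.
t = −τ·ln(1 − 0.92) = −0.3222·ln(0.08) = 0.8138 s.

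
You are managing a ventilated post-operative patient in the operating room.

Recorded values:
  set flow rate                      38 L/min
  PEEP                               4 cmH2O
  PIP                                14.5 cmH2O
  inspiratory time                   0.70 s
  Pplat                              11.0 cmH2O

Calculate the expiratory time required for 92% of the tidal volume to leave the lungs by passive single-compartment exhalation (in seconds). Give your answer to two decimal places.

0.88

Flow: 38 L/min ÷ 60 = 0.6333 L/s.
Vt = flow × Ti = 0.6333 L/s × 0.70 s × 1000 mL/L = 443.31 mL.
R = (PIP − Pplat)/V̇ = (14.5 − 11.0) / 0.6333 = 3.5/0.6333 = 5.527 cmH2O·s/L.
C = Vt/(Pplat − PEEP) = 443.31 / (11.0 − 4) = 443.31/7.0 = 63.33 mL/cmH2O.
τ = R × C = 5.527 × 0.06333 L/cmH2O = 0.35 s.
t = −τ·ln(1 − 0.92) = −0.35·ln(0.08) = 0.884 s.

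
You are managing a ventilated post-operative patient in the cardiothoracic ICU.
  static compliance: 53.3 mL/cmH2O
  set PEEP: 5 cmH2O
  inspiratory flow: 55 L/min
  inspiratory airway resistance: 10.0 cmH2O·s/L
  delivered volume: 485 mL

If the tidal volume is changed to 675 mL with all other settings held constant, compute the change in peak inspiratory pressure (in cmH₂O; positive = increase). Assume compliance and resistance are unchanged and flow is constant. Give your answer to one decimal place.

3.6

PIP = Vt/C + R·V̇ + PEEP (constant-flow equation of motion).
Only the elastic term changes: ΔPIP = ΔVt / C = (675 − 485) / 53.3 = 3.565 cmH2O.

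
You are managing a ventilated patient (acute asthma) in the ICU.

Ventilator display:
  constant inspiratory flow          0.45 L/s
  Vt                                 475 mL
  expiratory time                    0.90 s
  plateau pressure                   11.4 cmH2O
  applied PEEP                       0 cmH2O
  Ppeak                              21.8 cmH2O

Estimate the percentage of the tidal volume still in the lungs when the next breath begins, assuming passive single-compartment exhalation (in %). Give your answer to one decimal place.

39.3

R = (PIP − Pplat)/V̇ = (21.8 − 11.4) / 0.45 = 10.4/0.45 = 23.111 cmH2O·s/L.
C = Vt/(Pplat − PEEP) = 475.0 / (11.4 − 0) = 475.0/11.4 = 41.667 mL/cmH2O.
τ = R × C = 23.111 × 0.04167 L/cmH2O = 0.963 s.
Fraction remaining at end-expiration = e^(−Te/τ) = e^(−0.90/0.963) = 0.3928 → 39.28%.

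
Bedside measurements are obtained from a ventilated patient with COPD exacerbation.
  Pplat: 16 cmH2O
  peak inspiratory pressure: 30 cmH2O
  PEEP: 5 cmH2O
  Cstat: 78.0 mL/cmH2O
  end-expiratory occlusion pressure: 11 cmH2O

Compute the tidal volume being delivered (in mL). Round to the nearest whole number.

End-expiratory occlusion gives total PEEP = 11 cmH2O (intrinsic PEEP = 11 − 5 = 6). Use total PEEP for the elastic gradient.
Vt = Cstat × (Pplat − PEEPtotal) = 78.0 × (16 − 11) = 78.0 × 5.0 = 390.0 mL.

390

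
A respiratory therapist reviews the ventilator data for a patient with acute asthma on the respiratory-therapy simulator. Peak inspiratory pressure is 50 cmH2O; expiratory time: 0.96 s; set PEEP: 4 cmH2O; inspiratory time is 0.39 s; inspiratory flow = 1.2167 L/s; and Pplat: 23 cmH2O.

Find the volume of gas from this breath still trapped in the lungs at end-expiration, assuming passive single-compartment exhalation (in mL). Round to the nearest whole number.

Vt = flow × Ti = 1.2167 L/s × 0.39 s × 1000 mL/L = 474.51 mL.
R = (PIP − Pplat)/V̇ = (50 − 23) / 1.2167 = 27.0/1.2167 = 22.191 cmH2O·s/L.
C = Vt/(Pplat − PEEP) = 474.51 / (23 − 4) = 474.51/19.0 = 24.974 mL/cmH2O.
τ = R × C = 22.191 × 0.02497 L/cmH2O = 0.5541 s.
Fraction remaining = e^(−Te/τ) = e^(−0.96/0.5541) = 0.1768.
Trapped volume = 474.51 × 0.1768 = 83.893 mL.

84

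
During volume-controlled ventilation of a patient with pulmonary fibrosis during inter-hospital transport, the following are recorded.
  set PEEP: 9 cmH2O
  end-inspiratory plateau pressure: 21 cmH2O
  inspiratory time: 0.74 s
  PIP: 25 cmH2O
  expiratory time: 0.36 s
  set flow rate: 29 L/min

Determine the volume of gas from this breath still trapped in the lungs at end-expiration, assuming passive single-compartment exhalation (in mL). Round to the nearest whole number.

Flow: 29 L/min ÷ 60 = 0.4833 L/s.
Vt = flow × Ti = 0.4833 L/s × 0.74 s × 1000 mL/L = 357.64 mL.
R = (PIP − Pplat)/V̇ = (25 − 21) / 0.4833 = 4.0/0.4833 = 8.276 cmH2O·s/L.
C = Vt/(Pplat − PEEP) = 357.64 / (21 − 9) = 357.64/12.0 = 29.803 mL/cmH2O.
τ = R × C = 8.276 × 0.0298 L/cmH2O = 0.2466 s.
Fraction remaining = e^(−Te/τ) = e^(−0.36/0.2466) = 0.2323.
Trapped volume = 357.64 × 0.2323 = 83.08 mL.

83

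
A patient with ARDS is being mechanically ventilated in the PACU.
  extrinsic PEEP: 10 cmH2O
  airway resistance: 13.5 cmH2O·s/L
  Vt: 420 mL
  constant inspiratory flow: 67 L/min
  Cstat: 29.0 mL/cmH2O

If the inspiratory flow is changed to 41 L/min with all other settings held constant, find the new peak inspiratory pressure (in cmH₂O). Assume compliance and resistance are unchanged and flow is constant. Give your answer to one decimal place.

33.7

Flow: 67 L/min ÷ 60 = 1.1167 L/s.
New flow: 41 L/min ÷ 60 = 0.6833 L/s.
PIP = Vt/C + R·V̇ + PEEP (constant-flow equation of motion).
Only the resistive term changes: ΔPIP = R × ΔV̇ = 13.5 × (0.6833 − 1.1167) = 13.5 × -0.4334 = -5.851 cmH2O.
Original PIP = 420/29.0 + 13.5×1.1167 + 10 = 39.558 cmH2O; new PIP = 39.558 + (-5.851) = 33.707 cmH2O.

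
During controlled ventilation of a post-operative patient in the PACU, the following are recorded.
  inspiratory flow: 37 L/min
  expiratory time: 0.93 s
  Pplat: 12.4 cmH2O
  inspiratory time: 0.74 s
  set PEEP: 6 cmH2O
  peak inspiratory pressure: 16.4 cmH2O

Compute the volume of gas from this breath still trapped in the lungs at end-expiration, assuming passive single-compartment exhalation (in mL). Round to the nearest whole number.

61

Flow: 37 L/min ÷ 60 = 0.6167 L/s.
Vt = flow × Ti = 0.6167 L/s × 0.74 s × 1000 mL/L = 456.36 mL.
R = (PIP − Pplat)/V̇ = (16.4 − 12.4) / 0.6167 = 4.0/0.6167 = 6.486 cmH2O·s/L.
C = Vt/(Pplat − PEEP) = 456.36 / (12.4 − 6) = 456.36/6.4 = 71.306 mL/cmH2O.
τ = R × C = 6.486 × 0.07131 L/cmH2O = 0.4625 s.
Fraction remaining = e^(−Te/τ) = e^(−0.93/0.4625) = 0.1339.
Trapped volume = 456.36 × 0.1339 = 61.107 mL.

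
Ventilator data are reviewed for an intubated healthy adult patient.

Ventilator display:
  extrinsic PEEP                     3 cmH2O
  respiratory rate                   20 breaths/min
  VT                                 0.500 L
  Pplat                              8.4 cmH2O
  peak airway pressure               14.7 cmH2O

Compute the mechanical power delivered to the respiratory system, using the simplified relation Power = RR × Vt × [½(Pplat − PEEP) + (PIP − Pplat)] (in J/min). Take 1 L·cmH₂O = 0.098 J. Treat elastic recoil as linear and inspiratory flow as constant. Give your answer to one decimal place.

Per-breath work = Vt × [½(Pplat−PEEP) + (PIP−Pplat)] = 0.500 × [0.5×5.4 + 6.3] = 0.500 × 9.0 = 4.5 L·cmH2O.
Power = 20 × 4.5 = 90.0 L·cmH2O/min.
× 0.098 J/(L·cmH2O) → 8.82 J/min.

8.8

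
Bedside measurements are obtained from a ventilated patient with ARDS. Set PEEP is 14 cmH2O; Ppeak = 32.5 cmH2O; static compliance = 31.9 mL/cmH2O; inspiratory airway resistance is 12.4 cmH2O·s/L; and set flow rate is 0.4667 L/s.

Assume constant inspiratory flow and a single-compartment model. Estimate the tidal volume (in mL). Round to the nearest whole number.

406

Equation of motion (constant flow): PIP = Vt/C + R·V̇ + PEEP.
Vt/C = PIP − R·V̇ − PEEP = 32.5 − 5.787 − 14 = 12.713 cmH2O.
Vt = C × 12.713 = 31.9 × 12.713 = 405.54 mL.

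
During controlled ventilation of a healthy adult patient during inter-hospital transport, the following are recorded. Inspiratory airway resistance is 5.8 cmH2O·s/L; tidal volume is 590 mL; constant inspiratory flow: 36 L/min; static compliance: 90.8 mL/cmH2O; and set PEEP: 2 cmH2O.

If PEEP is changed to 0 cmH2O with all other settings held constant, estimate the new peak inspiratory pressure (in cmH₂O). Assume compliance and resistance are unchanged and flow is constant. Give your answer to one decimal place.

10.0

Flow: 36 L/min ÷ 60 = 0.6 L/s.
PIP = Vt/C + R·V̇ + PEEP (constant-flow equation of motion).
Only the baseline term changes: ΔPIP = ΔPEEP = 0 − 2 = -2.0 cmH2O.
Original PIP = 590/90.8 + 5.8×0.6 + 2 = 11.978 cmH2O; new PIP = 11.978 + (-2.0) = 9.978 cmH2O.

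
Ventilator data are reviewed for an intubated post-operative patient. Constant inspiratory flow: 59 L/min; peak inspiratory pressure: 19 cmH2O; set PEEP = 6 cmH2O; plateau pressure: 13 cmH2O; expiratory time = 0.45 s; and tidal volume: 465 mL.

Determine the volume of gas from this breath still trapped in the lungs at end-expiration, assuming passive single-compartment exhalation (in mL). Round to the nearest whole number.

153

Flow: 59 L/min ÷ 60 = 0.9833 L/s.
R = (PIP − Pplat)/V̇ = (19 − 13) / 0.9833 = 6.0/0.9833 = 6.102 cmH2O·s/L.
C = Vt/(Pplat − PEEP) = 465.0 / (13 − 6) = 465.0/7.0 = 66.429 mL/cmH2O.
τ = R × C = 6.102 × 0.06643 L/cmH2O = 0.4054 s.
Fraction remaining = e^(−Te/τ) = e^(−0.45/0.4054) = 0.3296.
Trapped volume = 465.0 × 0.3296 = 153.26 mL.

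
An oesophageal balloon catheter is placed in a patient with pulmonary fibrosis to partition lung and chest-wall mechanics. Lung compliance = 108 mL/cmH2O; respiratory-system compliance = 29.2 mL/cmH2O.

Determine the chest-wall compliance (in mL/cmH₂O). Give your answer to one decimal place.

40.0

1/Ccw = 1/Crs − 1/CL.
1/Ccw = 1/29.2 − 1/108 = 0.02499.
Ccw = 40.016 mL/cmH2O.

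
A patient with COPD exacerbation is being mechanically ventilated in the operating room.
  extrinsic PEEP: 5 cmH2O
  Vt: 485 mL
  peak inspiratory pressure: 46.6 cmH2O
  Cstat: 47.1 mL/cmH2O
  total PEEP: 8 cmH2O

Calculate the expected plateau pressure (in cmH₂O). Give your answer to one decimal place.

18.3

End-expiratory occlusion gives total PEEP = 8 cmH2O (intrinsic PEEP = 8 − 5 = 3). Use total PEEP for the elastic gradient.
Pplat = PEEPtotal + Vt / Cstat = 8 + 485 / 47.1 = 8 + 10.297 = 18.297 cmH2O.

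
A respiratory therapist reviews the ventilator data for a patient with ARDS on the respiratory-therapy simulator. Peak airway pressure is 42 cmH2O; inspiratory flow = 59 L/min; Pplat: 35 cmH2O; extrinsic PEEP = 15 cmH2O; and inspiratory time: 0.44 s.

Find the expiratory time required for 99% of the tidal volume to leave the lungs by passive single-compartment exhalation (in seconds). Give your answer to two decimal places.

Flow: 59 L/min ÷ 60 = 0.9833 L/s.
Vt = flow × Ti = 0.9833 L/s × 0.44 s × 1000 mL/L = 432.65 mL.
R = (PIP − Pplat)/V̇ = (42 − 35) / 0.9833 = 7.0/0.9833 = 7.119 cmH2O·s/L.
C = Vt/(Pplat − PEEP) = 432.65 / (35 − 15) = 432.65/20.0 = 21.633 mL/cmH2O.
τ = R × C = 7.119 × 0.02163 L/cmH2O = 0.154 s.
t = −τ·ln(1 − 0.99) = −0.154·ln(0.01) = 0.7092 s.

0.71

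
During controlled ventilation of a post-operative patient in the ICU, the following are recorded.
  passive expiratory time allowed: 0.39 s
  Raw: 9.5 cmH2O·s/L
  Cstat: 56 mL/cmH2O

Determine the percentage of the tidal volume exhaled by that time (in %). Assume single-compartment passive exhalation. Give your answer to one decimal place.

τ = R × C = 9.5 × 56 mL/cmH2O = 9.5 × 0.056 L/cmH2O = 0.532 s.
Passive exhalation: V(t)/V₀ = e^(−t/τ) = e^(−0.39/0.532) = 0.4804.
Fraction exhaled = 1 − 0.4804 = 0.5196 → 51.96%.

52.0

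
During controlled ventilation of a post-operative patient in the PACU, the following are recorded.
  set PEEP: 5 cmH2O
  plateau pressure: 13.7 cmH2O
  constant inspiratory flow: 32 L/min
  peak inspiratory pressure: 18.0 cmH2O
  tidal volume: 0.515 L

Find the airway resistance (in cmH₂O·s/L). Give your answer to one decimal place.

Flow: 32 L/min ÷ 60 = 0.5333 L/s.
Raw = (PIP − Pplat) / flow = (18.0 − 13.7) / 0.5333 = 4.3 / 0.5333 = 8.063 cmH2O·s/L.

8.1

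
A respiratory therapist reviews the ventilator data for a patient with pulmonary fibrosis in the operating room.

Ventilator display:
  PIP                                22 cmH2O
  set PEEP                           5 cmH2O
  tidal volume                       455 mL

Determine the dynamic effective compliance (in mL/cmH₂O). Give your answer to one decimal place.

26.8

Dynamic compliance = Vt / (PIP − PEEP) = 455 / (22 − 5) = 455 / 17.0 = 26.765 mL/cmH2O.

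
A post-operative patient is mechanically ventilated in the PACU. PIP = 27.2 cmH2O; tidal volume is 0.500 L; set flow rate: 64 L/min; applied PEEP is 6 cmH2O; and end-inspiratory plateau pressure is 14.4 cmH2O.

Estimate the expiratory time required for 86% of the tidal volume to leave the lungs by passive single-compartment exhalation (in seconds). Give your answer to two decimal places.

Flow: 64 L/min ÷ 60 = 1.0667 L/s.
R = (PIP − Pplat)/V̇ = (27.2 − 14.4) / 1.0667 = 12.8/1.0667 = 12.0 cmH2O·s/L.
C = Vt/(Pplat − PEEP) = 500.0 / (14.4 − 6) = 500.0/8.4 = 59.524 mL/cmH2O.
τ = R × C = 12.0 × 0.05952 L/cmH2O = 0.7142 s.
t = −τ·ln(1 − 0.86) = −0.7142·ln(0.14) = 1.404 s.

1.40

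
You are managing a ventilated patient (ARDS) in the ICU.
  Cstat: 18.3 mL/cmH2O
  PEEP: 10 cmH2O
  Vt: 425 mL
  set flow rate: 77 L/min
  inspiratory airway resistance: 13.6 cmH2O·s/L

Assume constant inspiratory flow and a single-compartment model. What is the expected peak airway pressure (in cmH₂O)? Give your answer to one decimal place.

50.7

Flow: 77 L/min ÷ 60 = 1.2833 L/s.
Equation of motion (constant flow): PIP = Vt/C + R·V̇ + PEEP.
PIP = 425/18.3 + 13.6×1.2833 + 10 = 23.224 + 17.453 + 10 = 50.677 cmH2O.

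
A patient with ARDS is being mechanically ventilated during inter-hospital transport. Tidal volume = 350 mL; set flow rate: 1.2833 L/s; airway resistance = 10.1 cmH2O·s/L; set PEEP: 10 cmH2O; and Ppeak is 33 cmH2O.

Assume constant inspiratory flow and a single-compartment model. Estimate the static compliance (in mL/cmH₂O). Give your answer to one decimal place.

Equation of motion (constant flow): PIP = Vt/C + R·V̇ + PEEP.
Vt/C = PIP − R·V̇ − PEEP = 33 − 10.1×1.2833 − 10 = 33 − 12.961 − 10 = 10.039 cmH2O.
C = Vt / 10.039 = 350 / 10.039 = 34.864 mL/cmH2O.

34.9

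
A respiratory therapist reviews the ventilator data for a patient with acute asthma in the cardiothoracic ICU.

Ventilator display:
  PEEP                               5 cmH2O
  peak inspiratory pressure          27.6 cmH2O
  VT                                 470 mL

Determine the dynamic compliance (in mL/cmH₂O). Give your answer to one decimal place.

Dynamic compliance = Vt / (PIP − PEEP) = 470 / (27.6 − 5) = 470 / 22.6 = 20.796 mL/cmH2O.

20.8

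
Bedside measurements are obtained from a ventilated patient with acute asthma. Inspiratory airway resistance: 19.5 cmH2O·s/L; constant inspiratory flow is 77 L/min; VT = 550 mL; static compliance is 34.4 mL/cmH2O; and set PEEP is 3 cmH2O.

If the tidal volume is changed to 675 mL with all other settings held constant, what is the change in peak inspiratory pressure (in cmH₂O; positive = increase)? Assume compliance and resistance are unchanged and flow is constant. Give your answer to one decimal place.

PIP = Vt/C + R·V̇ + PEEP (constant-flow equation of motion).
Only the elastic term changes: ΔPIP = ΔVt / C = (675 − 550) / 34.4 = 3.634 cmH2O.

3.6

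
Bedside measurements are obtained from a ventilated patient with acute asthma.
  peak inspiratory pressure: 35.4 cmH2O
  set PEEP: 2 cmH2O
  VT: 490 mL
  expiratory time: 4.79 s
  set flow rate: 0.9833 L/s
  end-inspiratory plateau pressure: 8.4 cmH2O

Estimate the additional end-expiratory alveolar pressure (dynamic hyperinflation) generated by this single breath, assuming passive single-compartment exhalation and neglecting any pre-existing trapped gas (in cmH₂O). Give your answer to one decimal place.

0.7

R = (PIP − Pplat)/V̇ = (35.4 − 8.4) / 0.9833 = 27.0/0.9833 = 27.459 cmH2O·s/L.
C = Vt/(Pplat − PEEP) = 490.0 / (8.4 − 2) = 490.0/6.4 = 76.563 mL/cmH2O.
τ = R × C = 27.459 × 0.07656 L/cmH2O = 2.102 s.
Fraction remaining = e^(−Te/τ) = e^(−4.79/2.102) = 0.1024; trapped volume = 490.0 × 0.1024 = 50.176 mL.
Additional alveolar pressure from trapping ≈ V_trapped / C = 50.176 / 76.563 = 0.6554 cmH2O.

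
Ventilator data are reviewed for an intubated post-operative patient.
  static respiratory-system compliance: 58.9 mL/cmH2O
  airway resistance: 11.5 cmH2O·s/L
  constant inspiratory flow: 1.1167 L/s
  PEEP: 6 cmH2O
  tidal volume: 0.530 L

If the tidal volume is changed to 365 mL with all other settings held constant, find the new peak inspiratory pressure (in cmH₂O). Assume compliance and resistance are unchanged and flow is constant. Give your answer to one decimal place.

PIP = Vt/C + R·V̇ + PEEP (constant-flow equation of motion).
Only the elastic term changes: ΔPIP = ΔVt / C = (365 − 530) / 58.9 = -2.801 cmH2O.
Original PIP = 530/58.9 + 11.5×1.1167 + 6 = 27.84 cmH2O; new PIP = 27.84 + (-2.801) = 25.039 cmH2O.

25.0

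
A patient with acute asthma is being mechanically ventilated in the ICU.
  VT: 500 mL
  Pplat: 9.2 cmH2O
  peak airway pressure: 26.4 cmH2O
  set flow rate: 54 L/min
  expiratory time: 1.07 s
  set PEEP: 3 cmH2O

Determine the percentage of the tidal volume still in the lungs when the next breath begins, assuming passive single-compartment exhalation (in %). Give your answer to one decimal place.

Flow: 54 L/min ÷ 60 = 0.9 L/s.
R = (PIP − Pplat)/V̇ = (26.4 − 9.2) / 0.9 = 17.2/0.9 = 19.111 cmH2O·s/L.
C = Vt/(Pplat − PEEP) = 500.0 / (9.2 − 3) = 500.0/6.2 = 80.645 mL/cmH2O.
τ = R × C = 19.111 × 0.08065 L/cmH2O = 1.541 s.
Fraction remaining at end-expiration = e^(−Te/τ) = e^(−1.07/1.541) = 0.4994 → 49.94%.

49.9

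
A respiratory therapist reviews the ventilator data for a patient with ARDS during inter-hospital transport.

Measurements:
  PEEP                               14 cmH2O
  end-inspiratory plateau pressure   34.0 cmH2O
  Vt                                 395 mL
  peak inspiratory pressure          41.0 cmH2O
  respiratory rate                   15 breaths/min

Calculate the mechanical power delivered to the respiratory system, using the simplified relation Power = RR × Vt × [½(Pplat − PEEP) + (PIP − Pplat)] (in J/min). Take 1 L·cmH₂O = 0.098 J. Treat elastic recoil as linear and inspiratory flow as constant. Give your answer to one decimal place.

Per-breath work = Vt × [½(Pplat−PEEP) + (PIP−Pplat)] = 0.395 × [0.5×20.0 + 7.0] = 0.395 × 17.0 = 6.715 L·cmH2O.
Power = 15 × 6.715 = 100.73 L·cmH2O/min.
× 0.098 J/(L·cmH2O) → 9.872 J/min.

9.9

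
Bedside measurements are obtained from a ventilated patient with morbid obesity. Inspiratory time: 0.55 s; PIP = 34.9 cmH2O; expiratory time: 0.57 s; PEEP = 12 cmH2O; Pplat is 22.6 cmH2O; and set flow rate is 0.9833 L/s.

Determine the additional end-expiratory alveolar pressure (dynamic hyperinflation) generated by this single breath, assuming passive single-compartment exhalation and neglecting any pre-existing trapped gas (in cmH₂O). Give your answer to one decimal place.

4.3

Vt = flow × Ti = 0.9833 L/s × 0.55 s × 1000 mL/L = 540.82 mL.
R = (PIP − Pplat)/V̇ = (34.9 − 22.6) / 0.9833 = 12.3/0.9833 = 12.509 cmH2O·s/L.
C = Vt/(Pplat − PEEP) = 540.82 / (22.6 − 12) = 540.82/10.6 = 51.021 mL/cmH2O.
τ = R × C = 12.509 × 0.05102 L/cmH2O = 0.6382 s.
Fraction remaining = e^(−Te/τ) = e^(−0.57/0.6382) = 0.4094; trapped volume = 540.82 × 0.4094 = 221.41 mL.
Additional alveolar pressure from trapping ≈ V_trapped / C = 221.41 / 51.021 = 4.34 cmH2O.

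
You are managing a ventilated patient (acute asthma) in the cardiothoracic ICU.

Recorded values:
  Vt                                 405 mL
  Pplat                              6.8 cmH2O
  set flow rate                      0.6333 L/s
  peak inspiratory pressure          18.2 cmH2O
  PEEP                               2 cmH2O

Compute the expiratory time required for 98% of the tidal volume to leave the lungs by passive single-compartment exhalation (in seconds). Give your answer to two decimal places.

5.94

R = (PIP − Pplat)/V̇ = (18.2 − 6.8) / 0.6333 = 11.4/0.6333 = 18.001 cmH2O·s/L.
C = Vt/(Pplat − PEEP) = 405.0 / (6.8 − 2) = 405.0/4.8 = 84.375 mL/cmH2O.
τ = R × C = 18.001 × 0.08438 L/cmH2O = 1.519 s.
t = −τ·ln(1 − 0.98) = −1.519·ln(0.02) = 5.942 s.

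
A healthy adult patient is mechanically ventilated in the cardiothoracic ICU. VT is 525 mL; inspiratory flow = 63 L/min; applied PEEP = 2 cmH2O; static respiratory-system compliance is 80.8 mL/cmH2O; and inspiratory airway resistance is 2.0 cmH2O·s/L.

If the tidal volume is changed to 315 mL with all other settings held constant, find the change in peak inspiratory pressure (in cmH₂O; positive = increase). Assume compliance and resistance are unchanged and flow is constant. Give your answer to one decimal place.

PIP = Vt/C + R·V̇ + PEEP (constant-flow equation of motion).
Only the elastic term changes: ΔPIP = ΔVt / C = (315 − 525) / 80.8 = -2.599 cmH2O.

-2.6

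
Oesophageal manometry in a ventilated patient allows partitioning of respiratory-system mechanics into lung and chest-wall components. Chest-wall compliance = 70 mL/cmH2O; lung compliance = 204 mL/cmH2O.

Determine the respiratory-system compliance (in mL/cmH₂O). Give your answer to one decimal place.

Lung and chest wall are elastances in series: 1/Crs = 1/CL + 1/Ccw.
1/Crs = 1/204 + 1/70 = 0.01919.
Crs = 52.11 mL/cmH2O.

52.1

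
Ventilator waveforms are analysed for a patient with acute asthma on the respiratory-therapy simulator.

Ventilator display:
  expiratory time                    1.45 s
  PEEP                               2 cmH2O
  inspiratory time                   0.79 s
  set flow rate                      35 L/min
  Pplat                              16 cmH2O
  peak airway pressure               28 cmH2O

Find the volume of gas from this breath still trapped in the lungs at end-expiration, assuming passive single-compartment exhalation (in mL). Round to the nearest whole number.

Flow: 35 L/min ÷ 60 = 0.5833 L/s.
Vt = flow × Ti = 0.5833 L/s × 0.79 s × 1000 mL/L = 460.81 mL.
R = (PIP − Pplat)/V̇ = (28 − 16) / 0.5833 = 12.0/0.5833 = 20.573 cmH2O·s/L.
C = Vt/(Pplat − PEEP) = 460.81 / (16 − 2) = 460.81/14.0 = 32.915 mL/cmH2O.
τ = R × C = 20.573 × 0.03292 L/cmH2O = 0.6773 s.
Fraction remaining = e^(−Te/τ) = e^(−1.45/0.6773) = 0.1176.
Trapped volume = 460.81 × 0.1176 = 54.191 mL.

54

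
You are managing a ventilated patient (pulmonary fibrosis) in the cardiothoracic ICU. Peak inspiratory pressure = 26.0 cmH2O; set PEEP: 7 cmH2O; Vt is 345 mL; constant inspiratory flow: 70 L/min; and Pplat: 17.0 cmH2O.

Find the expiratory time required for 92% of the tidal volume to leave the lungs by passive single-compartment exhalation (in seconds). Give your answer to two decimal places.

Flow: 70 L/min ÷ 60 = 1.1667 L/s.
R = (PIP − Pplat)/V̇ = (26.0 − 17.0) / 1.1667 = 9.0/1.1667 = 7.714 cmH2O·s/L.
C = Vt/(Pplat − PEEP) = 345.0 / (17.0 − 7) = 345.0/10.0 = 34.5 mL/cmH2O.
τ = R × C = 7.714 × 0.0345 L/cmH2O = 0.2661 s.
t = −τ·ln(1 − 0.92) = −0.2661·ln(0.08) = 0.6721 s.

0.67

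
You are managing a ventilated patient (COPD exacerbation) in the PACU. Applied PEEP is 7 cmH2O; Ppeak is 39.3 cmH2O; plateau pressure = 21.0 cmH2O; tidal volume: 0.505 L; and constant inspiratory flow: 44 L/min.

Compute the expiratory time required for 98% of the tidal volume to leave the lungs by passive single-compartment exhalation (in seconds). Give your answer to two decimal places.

Flow: 44 L/min ÷ 60 = 0.7333 L/s.
R = (PIP − Pplat)/V̇ = (39.3 − 21.0) / 0.7333 = 18.3/0.7333 = 24.956 cmH2O·s/L.
C = Vt/(Pplat − PEEP) = 505.0 / (21.0 − 7) = 505.0/14.0 = 36.071 mL/cmH2O.
τ = R × C = 24.956 × 0.03607 L/cmH2O = 0.9002 s.
t = −τ·ln(1 − 0.98) = −0.9002·ln(0.02) = 3.522 s.

3.52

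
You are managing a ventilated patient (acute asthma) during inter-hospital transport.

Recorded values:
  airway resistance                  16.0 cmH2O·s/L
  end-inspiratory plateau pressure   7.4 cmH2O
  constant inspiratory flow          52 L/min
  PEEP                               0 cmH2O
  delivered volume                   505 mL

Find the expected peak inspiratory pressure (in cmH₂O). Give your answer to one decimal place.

21.3

Flow: 52 L/min ÷ 60 = 0.8667 L/s.
PIP = Pplat + Raw × flow = 7.4 + 16.0 × 0.8667 = 7.4 + 13.867 = 21.267 cmH2O.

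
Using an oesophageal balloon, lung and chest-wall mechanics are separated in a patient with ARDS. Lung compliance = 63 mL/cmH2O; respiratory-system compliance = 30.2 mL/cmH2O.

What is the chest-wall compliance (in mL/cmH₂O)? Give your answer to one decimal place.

1/Ccw = 1/Crs − 1/CL.
1/Ccw = 1/30.2 − 1/63 = 0.01724.
Ccw = 58.005 mL/cmH2O.

58.0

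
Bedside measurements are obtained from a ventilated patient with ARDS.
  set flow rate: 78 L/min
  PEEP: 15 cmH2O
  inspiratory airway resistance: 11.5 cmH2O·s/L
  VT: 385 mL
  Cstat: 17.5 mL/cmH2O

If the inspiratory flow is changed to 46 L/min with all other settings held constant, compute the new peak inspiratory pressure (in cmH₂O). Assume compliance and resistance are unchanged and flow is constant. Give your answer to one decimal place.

Flow: 78 L/min ÷ 60 = 1.3 L/s.
New flow: 46 L/min ÷ 60 = 0.7667 L/s.
PIP = Vt/C + R·V̇ + PEEP (constant-flow equation of motion).
Only the resistive term changes: ΔPIP = R × ΔV̇ = 11.5 × (0.7667 − 1.3) = 11.5 × -0.5333 = -6.133 cmH2O.
Original PIP = 385/17.5 + 11.5×1.3 + 15 = 51.95 cmH2O; new PIP = 51.95 + (-6.133) = 45.817 cmH2O.

45.8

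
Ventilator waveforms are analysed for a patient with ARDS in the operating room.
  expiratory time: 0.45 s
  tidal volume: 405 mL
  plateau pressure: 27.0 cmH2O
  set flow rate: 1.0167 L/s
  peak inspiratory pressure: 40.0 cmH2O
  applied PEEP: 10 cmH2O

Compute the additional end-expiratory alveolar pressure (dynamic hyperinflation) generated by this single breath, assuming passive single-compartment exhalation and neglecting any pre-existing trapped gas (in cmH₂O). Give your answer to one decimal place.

3.9

R = (PIP − Pplat)/V̇ = (40.0 − 27.0) / 1.0167 = 13.0/1.0167 = 12.786 cmH2O·s/L.
C = Vt/(Pplat − PEEP) = 405.0 / (27.0 − 10) = 405.0/17.0 = 23.824 mL/cmH2O.
τ = R × C = 12.786 × 0.02382 L/cmH2O = 0.3046 s.
Fraction remaining = e^(−Te/τ) = e^(−0.45/0.3046) = 0.2282; trapped volume = 405.0 × 0.2282 = 92.421 mL.
Additional alveolar pressure from trapping ≈ V_trapped / C = 92.421 / 23.824 = 3.879 cmH2O.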